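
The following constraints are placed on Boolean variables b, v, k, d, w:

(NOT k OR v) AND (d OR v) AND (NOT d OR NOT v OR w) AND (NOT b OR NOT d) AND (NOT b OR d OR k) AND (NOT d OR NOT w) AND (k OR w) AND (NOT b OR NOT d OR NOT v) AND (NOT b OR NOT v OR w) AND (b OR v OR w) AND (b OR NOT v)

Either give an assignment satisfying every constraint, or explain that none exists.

b = True, v = True, k = True, d = False, w = True

Set b = True.
  then (NOT b OR NOT d) forces d = False.
  then (NOT b OR d OR k) forces k = True.
  then (NOT k OR v) forces v = True.
  then (NOT b OR NOT v OR w) forces w = True.
All clauses satisfied.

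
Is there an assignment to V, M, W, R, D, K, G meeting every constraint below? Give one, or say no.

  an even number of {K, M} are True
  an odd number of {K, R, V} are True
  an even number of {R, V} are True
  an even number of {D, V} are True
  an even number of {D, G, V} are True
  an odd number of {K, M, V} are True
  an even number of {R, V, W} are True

V=T; M=T; W=F; R=T; D=T; K=T; G=F

{K, M}: 2 true → even ✓
{K, R, V}: 3 true → odd ✓
{R, V}: 2 true → even ✓
{D, V}: 2 true → even ✓
{D, G, V}: 2 true → even ✓
{K, M, V}: 3 true → odd ✓
{R, V, W}: 2 true → even ✓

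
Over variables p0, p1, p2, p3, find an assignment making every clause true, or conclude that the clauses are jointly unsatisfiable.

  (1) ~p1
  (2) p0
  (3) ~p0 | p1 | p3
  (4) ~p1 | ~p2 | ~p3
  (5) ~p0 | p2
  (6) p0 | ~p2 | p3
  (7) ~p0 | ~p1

p0 = True, p1 = False, p2 = True, p3 = True

Unit clause (~p1) forces p1 = False.
Unit clause (p0) forces p0 = True.
In (~p0 | p1 | p3) only p3 is left, so p3 = True.
In (~p0 | p2) only p2 is left, so p2 = True.
Check each clause:
  (~p1): ~p1 holds.
  (p0): p0 holds.
  (~p0 | p1 | p3): p3 holds.
  (~p1 | ~p2 | ~p3): ~p1 holds.
  (~p0 | p2): p2 holds.
  (p0 | ~p2 | p3): p0 holds.
  (~p0 | ~p1): ~p1 holds.
All clauses satisfied.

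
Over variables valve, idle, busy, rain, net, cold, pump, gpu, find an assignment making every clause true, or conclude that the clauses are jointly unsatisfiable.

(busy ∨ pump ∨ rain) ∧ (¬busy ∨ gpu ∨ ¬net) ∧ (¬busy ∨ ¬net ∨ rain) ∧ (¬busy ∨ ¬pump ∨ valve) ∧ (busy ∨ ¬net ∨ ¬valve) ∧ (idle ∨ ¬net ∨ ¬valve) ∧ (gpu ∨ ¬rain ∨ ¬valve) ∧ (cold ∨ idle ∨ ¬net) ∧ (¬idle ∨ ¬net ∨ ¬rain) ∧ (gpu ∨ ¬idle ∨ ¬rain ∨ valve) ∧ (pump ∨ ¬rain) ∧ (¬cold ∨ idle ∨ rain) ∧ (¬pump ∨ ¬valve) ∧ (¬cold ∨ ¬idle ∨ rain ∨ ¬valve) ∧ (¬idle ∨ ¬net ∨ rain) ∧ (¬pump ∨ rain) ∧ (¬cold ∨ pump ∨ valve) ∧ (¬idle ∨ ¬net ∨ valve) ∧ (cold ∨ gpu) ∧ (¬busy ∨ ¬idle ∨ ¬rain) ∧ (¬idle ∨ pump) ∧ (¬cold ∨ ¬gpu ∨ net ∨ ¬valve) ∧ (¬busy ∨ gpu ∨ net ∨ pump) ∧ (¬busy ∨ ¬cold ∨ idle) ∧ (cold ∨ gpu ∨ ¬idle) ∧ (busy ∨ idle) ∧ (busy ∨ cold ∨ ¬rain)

valve: True; idle: False; busy: True; rain: False; net: False; cold: False; pump: False; gpu: True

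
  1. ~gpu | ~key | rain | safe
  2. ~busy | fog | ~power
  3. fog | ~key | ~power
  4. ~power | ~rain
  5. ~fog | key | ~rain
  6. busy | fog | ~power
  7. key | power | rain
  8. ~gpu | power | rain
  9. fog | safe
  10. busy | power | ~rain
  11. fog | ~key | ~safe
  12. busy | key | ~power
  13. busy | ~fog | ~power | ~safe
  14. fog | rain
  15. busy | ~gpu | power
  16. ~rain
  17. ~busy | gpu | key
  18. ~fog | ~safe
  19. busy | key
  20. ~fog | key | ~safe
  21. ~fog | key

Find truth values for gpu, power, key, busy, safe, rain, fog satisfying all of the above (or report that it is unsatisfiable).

gpu = False, power = True, key = True, busy = True, safe = False, rain = False, fog = True

Unit clause (~rain) forces rain = False.
In (fog | rain) only fog is left, so fog = True.
In (~fog | ~safe) only ~safe is left, so safe = False.
In (~fog | key) only key is left, so key = True.
In (~gpu | ~key | rain | safe) only ~gpu is left, so gpu = False.
Set power = True.
Set busy = True.
All clauses satisfied.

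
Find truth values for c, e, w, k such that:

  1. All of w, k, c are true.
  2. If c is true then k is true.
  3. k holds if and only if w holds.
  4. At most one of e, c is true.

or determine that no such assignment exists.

c = True, e = False, w = True, k = True

  (1) {w, k, c}: all 3 true ✓
  (2) c=T ⇒ k: T ✓
  (3) k=T, w=T — same ✓
  (4) {e, c}: 1 true — at most one ✓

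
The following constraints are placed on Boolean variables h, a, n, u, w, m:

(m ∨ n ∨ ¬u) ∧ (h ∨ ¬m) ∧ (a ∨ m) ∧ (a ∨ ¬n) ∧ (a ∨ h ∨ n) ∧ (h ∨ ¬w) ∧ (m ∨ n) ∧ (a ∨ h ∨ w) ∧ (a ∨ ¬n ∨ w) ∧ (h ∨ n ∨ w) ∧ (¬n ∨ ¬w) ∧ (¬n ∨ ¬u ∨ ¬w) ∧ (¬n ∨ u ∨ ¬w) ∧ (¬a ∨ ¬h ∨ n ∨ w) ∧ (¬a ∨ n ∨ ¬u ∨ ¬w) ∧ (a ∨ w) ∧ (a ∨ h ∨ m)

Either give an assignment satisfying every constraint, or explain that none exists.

Set h = True.
Set a = True.
Set n = True.
  then (¬n ∨ ¬w) forces w = False.
Set u = False.
Set m = True.
All clauses satisfied.

h = True, a = True, n = True, u = False, w = False, m = True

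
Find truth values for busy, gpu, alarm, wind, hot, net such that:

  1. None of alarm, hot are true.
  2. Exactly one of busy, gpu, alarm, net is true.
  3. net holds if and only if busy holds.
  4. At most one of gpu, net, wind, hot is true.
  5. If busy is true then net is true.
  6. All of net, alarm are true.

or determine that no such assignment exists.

The formula is unsatisfiable.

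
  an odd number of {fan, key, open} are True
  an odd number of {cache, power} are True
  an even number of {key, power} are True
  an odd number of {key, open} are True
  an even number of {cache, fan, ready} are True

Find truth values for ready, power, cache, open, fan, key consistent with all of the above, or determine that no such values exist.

ready = False; power = True; cache = False; open = False; fan = False; key = True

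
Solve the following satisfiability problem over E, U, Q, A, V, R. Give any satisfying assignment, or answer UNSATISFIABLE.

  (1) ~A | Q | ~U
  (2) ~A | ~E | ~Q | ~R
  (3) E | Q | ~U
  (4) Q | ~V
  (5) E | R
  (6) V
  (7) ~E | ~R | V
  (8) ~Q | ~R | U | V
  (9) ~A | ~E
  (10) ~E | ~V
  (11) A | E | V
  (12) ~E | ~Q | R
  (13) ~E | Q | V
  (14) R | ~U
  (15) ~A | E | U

E = False, U = False, Q = True, A = False, V = True, R = True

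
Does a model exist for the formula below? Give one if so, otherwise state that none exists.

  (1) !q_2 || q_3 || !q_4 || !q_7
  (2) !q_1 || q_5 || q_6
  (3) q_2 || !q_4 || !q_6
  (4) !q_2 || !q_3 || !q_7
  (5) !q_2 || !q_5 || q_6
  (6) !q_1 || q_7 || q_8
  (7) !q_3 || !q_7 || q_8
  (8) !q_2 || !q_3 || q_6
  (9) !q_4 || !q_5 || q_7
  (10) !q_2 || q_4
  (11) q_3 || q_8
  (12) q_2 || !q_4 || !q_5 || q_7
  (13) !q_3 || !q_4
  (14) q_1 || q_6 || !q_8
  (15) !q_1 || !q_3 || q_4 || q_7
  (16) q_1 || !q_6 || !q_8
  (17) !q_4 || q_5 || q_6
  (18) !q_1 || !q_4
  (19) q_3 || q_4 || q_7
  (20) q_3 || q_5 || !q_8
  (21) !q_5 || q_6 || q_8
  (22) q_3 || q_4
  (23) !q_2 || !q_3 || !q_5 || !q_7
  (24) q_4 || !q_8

Set q_1 = False.
Set q_2 = False.
Try q_3 = False:
  (q_3 || q_8) forces q_8 = True.
  (q_1 || q_6 || !q_8) forces q_6 = True.
  clause (q_1 || !q_6 || !q_8) is falsified — backtrack.
So q_3 = True.
  then (!q_3 || !q_4) forces q_4 = False.
  then (q_4 || !q_8) forces q_8 = False.
  then (!q_3 || !q_7 || q_8) forces q_7 = False.
Set q_5 = False.
Set q_6 = True.
All clauses satisfied.

q_1=F; q_2=F; q_3=T; q_4=F; q_5=F; q_6=T; q_7=F; q_8=F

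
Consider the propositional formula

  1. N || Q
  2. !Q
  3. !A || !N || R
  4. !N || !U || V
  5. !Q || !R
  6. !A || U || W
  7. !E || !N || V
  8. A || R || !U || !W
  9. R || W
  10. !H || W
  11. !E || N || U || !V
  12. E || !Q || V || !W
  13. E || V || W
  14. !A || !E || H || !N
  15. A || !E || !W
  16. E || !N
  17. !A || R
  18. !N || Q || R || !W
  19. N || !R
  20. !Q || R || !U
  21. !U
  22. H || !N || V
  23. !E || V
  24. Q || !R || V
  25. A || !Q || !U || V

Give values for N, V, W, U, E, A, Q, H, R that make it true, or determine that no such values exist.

N = True; V = True; W = True; U = False; E = True; A = True; Q = False; H = True; R = True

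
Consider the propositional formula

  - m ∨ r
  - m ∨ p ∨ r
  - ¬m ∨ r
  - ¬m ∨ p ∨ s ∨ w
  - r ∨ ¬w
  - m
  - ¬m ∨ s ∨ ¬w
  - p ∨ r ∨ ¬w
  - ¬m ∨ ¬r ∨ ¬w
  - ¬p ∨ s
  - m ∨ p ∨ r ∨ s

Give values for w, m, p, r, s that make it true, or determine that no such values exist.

Unit clause (m) forces m = True.
In (¬m ∨ r) only r is left, so r = True.
In (¬m ∨ ¬r ∨ ¬w) only ¬w is left, so w = False.
Set p = False.
  then (¬m ∨ p ∨ s ∨ w) forces s = True.
All clauses satisfied.

w=F, m=T, p=F, r=T, s=T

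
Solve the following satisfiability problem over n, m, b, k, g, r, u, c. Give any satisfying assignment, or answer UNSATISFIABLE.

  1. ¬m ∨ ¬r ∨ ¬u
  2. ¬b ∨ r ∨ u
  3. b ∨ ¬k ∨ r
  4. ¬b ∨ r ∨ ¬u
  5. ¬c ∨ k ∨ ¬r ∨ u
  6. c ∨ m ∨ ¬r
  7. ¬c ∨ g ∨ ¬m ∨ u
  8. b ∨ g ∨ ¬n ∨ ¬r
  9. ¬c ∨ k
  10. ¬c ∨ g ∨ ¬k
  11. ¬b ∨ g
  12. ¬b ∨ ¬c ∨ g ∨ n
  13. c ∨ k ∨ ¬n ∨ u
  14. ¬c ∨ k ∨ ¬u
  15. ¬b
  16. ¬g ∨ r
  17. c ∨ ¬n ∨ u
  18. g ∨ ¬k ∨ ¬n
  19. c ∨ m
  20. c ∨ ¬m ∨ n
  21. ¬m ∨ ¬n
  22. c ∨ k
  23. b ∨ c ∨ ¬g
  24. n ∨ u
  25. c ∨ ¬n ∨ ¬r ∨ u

Unit clause (¬b) forces b = False.
Set n = True.
  then (¬m ∨ ¬n) forces m = False.
  then (c ∨ m) forces c = True.
  then (¬c ∨ k) forces k = True.
  then (¬c ∨ g ∨ ¬k) forces g = True.
  then (¬g ∨ r) forces r = True.
Set u = False.
All clauses satisfied.

n=T; m=F; b=F; k=T; g=T; r=T; u=F; c=T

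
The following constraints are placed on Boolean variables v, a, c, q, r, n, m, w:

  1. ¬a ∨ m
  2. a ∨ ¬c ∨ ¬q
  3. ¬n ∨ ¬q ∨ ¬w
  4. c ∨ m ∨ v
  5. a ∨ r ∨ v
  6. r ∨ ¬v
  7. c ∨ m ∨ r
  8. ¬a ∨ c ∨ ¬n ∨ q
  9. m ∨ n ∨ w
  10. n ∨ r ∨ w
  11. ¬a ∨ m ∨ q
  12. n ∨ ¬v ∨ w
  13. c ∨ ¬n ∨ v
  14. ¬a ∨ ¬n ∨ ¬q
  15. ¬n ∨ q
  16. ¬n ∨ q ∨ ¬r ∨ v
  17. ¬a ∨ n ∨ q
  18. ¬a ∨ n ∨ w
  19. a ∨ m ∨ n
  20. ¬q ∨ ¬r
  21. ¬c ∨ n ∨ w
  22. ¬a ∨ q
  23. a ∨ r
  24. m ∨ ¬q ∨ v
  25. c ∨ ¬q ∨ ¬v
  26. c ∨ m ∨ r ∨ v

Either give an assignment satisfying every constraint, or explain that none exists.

Set v = True.
  then (r ∨ ¬v) forces r = True.
  then (¬q ∨ ¬r) forces q = False.
  then (¬a ∨ q) forces a = False.
  then (¬n ∨ q) forces n = False.
  then (a ∨ m ∨ n) forces m = True.
  then (n ∨ ¬v ∨ w) forces w = True.
Set c = True.
All clauses satisfied.

v = True, a = False, c = True, q = False, r = True, n = False, m = True, w = True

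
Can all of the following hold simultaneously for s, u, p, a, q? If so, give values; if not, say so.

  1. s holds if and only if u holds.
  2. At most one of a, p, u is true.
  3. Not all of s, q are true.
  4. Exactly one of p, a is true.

s = False; u = False; p = True; a = False; q = True

  (1) s=F, u=F — same ✓
  (2) {a, p, u}: 1 true — at most one ✓
  (3) {s, q}: 1/2 true — not all ✓
  (4) {p, a}: 1 true — exactly one ✓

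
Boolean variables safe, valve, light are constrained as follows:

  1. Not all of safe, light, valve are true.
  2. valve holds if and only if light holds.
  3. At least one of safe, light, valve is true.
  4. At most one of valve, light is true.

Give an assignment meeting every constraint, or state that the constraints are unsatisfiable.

safe = True; valve = False; light = False

  (1) {safe, light, valve}: 1/3 true — not all ✓
  (2) valve=F, light=F — same ✓
  (3) {safe, light, valve}: 1 true — at least one ✓
  (4) {valve, light}: 0 true — at most one ✓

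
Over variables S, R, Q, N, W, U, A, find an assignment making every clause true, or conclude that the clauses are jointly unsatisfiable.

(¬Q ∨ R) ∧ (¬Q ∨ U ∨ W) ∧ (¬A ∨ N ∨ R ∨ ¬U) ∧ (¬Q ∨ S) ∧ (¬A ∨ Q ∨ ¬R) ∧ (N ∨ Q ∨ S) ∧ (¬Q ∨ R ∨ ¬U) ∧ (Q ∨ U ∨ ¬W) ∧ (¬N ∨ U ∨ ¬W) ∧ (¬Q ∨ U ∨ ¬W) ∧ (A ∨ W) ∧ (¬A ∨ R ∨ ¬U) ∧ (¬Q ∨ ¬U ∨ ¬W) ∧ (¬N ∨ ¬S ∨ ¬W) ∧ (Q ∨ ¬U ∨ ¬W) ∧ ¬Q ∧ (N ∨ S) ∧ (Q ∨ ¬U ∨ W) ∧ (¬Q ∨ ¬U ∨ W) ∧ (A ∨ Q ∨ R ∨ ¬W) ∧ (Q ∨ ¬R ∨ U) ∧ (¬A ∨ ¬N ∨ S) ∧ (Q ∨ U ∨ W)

Case U = True:
  (¬Q) forces Q = False.
  (Q ∨ ¬U ∨ ¬W) forces W = False.
  Clause (Q ∨ ¬U ∨ W) is falsified — contradiction.
Case U = False:
  (¬Q) forces Q = False.
  (Q ∨ U ∨ ¬W) forces W = False.
  Clause (Q ∨ U ∨ W) is falsified — contradiction.
Both cases fail, so the formula is unsatisfiable.

UNSATISFIABLE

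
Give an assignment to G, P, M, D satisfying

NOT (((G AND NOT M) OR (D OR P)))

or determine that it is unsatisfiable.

G = False, P = False, M = False, D = False

  NOT (((G AND NOT M) OR (D OR P))) = True
    (G AND NOT M) OR (D OR P) = False
      G AND NOT M = False
        NOT M = True
      D OR P = False
The formula evaluates to True.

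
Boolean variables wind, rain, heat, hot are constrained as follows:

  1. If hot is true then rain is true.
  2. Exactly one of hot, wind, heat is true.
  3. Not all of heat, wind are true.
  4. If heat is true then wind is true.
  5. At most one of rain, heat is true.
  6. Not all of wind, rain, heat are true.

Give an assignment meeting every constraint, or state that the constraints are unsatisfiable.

wind: True, rain: True, heat: False, hot: False

  (1) hot=F ⇒ rain: vacuous ✓
  (2) {hot, wind, heat}: 1 true — exactly one ✓
  (3) {heat, wind}: 1/2 true — not all ✓
  (4) heat=F ⇒ wind: vacuous ✓
  (5) {rain, heat}: 1 true — at most one ✓
  (6) {wind, rain, heat}: 2/3 true — not all ✓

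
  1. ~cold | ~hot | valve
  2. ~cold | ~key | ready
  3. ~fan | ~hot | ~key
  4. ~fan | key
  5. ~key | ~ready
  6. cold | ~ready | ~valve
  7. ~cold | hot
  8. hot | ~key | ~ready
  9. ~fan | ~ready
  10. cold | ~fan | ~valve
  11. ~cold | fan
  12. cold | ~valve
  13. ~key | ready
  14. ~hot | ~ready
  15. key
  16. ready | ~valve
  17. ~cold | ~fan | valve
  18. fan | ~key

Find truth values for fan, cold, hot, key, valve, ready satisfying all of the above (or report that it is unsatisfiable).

Unsatisfiable — no assignment works.

Case key = True:
  (~key | ~ready) forces ready = False.
  Clause (~key | ready) is falsified — contradiction.
Case key = False:
  Clause (key) is falsified — contradiction.
Both cases fail, so the formula is unsatisfiable.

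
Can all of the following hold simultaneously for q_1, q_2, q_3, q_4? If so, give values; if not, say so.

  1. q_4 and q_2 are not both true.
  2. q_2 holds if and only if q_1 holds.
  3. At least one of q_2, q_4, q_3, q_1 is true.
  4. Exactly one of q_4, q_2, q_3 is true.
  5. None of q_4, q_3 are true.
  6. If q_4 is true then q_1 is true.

q_1 = True; q_2 = True; q_3 = False; q_4 = False

  (1) q_4=F, q_2=T — not both ✓
  (2) q_2=T, q_1=T — same ✓
  (3) {q_2, q_4, q_3, q_1}: 2 true — at least one ✓
  (4) {q_4, q_2, q_3}: 1 true — exactly one ✓
  (5) {q_4, q_3}: 0 true — none ✓
  (6) q_4=F ⇒ q_1: vacuous ✓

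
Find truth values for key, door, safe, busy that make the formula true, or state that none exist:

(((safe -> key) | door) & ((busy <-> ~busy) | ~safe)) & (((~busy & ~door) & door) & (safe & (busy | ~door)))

Case door = True: the conjunct ~door is False.
Case door = False: the conjunct door is False.
Both cases fail — unsatisfiable.

Unsatisfiable — no assignment works.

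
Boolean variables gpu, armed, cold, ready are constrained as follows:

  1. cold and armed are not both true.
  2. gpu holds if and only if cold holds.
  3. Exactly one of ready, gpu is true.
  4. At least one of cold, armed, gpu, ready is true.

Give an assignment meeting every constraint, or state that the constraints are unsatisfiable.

gpu=F, armed=T, cold=F, ready=T

  (1) cold=F, armed=T — not both ✓
  (2) gpu=F, cold=F — same ✓
  (3) {ready, gpu}: 1 true — exactly one ✓
  (4) {cold, armed, gpu, ready}: 2 true — at least one ✓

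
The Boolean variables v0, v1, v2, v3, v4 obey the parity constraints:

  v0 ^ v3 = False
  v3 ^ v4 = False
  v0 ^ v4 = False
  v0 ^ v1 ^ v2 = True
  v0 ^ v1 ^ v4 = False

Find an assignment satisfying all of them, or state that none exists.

v0: False, v1: False, v2: True, v3: False, v4: False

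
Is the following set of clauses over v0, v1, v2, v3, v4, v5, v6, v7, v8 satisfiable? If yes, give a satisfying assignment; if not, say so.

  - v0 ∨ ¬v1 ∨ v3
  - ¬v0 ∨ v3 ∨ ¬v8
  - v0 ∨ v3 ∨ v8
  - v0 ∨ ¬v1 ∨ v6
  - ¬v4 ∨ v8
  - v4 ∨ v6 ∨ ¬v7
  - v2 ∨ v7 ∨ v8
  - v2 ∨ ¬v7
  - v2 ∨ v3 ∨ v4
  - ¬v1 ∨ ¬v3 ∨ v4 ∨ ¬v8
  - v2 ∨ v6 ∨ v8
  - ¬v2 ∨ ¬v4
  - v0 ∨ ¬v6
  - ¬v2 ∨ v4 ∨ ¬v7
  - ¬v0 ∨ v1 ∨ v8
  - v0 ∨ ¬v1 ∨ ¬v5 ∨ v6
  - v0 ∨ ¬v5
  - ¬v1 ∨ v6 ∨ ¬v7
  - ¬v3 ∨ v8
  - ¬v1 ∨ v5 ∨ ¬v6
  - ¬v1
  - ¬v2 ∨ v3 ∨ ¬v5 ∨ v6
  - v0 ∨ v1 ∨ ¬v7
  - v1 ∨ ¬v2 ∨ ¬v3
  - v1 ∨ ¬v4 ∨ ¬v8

Unit clause (¬v1) forces v1 = False.
Set v0 = True.
  then (¬v0 ∨ v1 ∨ v8) forces v8 = True.
  then (v1 ∨ ¬v4 ∨ ¬v8) forces v4 = False.
  then (¬v0 ∨ v3 ∨ ¬v8) forces v3 = True.
  then (v1 ∨ ¬v2 ∨ ¬v3) forces v2 = False.
  then (v2 ∨ ¬v7) forces v7 = False.
Set v5 = False.
Set v6 = False.
All clauses satisfied.

v0 = True, v1 = False, v2 = False, v3 = True, v4 = False, v5 = False, v6 = False, v7 = False, v8 = True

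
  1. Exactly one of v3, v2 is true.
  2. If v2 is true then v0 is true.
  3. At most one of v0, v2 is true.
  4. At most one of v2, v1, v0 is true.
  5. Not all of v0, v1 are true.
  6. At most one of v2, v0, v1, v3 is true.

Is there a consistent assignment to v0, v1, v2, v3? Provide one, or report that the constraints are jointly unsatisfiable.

v0 = False, v1 = False, v2 = False, v3 = True

  (1) {v3, v2}: 1 true — exactly one ✓
  (2) v2=F ⇒ v0: vacuous ✓
  (3) {v0, v2}: 0 true — at most one ✓
  (4) {v2, v1, v0}: 0 true — at most one ✓
  (5) {v0, v1}: 0/2 true — not all ✓
  (6) {v2, v0, v1, v3}: 1 true — at most one ✓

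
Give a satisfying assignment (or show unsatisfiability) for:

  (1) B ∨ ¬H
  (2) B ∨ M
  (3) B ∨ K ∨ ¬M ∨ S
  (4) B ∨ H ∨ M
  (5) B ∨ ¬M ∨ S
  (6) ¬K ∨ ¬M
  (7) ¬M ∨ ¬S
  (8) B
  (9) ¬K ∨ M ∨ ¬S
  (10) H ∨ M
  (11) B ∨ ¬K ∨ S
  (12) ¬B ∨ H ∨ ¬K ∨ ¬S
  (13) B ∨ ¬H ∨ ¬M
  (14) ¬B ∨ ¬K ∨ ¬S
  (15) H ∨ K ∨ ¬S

Unit clause (B) forces B = True.
Set K = False.
Set M = False.
  then (H ∨ M) forces H = True.
Set S = False.
All clauses satisfied.

K=F, M=F, H=T, S=F, B=T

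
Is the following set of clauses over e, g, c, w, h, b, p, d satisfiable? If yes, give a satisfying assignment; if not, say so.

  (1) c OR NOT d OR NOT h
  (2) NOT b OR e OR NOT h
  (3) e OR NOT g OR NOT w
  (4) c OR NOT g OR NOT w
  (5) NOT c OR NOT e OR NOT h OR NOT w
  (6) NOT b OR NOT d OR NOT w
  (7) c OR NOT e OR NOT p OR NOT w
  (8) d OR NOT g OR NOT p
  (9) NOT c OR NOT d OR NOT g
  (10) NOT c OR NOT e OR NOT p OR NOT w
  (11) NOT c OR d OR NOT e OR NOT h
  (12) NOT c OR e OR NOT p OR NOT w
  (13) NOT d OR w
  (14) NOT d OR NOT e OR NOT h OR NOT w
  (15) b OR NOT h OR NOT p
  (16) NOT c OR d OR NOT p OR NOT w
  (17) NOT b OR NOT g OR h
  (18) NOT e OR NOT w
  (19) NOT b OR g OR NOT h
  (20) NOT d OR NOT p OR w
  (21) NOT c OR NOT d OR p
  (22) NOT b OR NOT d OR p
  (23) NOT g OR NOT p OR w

e = False, g = False, c = True, w = True, h = True, b = False, p = False, d = False

Set e = False.
Set g = False.
Set c = True.
Set w = True.
  then (NOT c OR e OR NOT p OR NOT w) forces p = False.
  then (NOT c OR NOT d OR p) forces d = False.
Set h = True.
  then (NOT b OR e OR NOT h) forces b = False.
All clauses satisfied.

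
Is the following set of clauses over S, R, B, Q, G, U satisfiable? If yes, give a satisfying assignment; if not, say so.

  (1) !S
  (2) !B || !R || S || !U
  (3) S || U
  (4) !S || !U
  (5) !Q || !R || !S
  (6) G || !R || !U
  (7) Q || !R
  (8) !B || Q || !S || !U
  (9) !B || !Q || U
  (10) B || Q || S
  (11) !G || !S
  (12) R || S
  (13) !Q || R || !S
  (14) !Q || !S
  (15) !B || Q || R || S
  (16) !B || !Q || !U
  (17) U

S=F, R=T, B=F, Q=T, G=T, U=T

Unit clause (!S) forces S = False.
In (S || U) only U is left, so U = True.
In (R || S) only R is left, so R = True.
In (!B || !R || S || !U) only !B is left, so B = False.
In (G || !R || !U) only G is left, so G = True.
In (Q || !R) only Q is left, so Q = True.
All clauses satisfied.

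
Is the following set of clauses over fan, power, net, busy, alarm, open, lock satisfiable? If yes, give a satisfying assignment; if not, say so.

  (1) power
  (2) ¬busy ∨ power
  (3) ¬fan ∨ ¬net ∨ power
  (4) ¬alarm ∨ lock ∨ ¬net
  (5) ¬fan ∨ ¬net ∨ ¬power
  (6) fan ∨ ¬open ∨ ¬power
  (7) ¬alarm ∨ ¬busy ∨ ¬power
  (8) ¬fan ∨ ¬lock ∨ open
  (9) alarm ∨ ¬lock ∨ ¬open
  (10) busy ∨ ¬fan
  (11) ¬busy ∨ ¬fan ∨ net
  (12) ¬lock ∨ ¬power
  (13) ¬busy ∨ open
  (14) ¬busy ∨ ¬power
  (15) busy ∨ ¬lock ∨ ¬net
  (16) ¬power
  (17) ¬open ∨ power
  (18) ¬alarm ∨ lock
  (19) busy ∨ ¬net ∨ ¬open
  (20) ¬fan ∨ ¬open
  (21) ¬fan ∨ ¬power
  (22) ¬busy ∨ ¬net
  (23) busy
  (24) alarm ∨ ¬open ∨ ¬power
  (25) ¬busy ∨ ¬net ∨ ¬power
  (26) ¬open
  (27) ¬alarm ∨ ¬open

Case power = True:
  Clause (¬power) is falsified — contradiction.
Case power = False:
  Clause (power) is falsified — contradiction.
Both cases fail, so the formula is unsatisfiable.

The formula is unsatisfiable.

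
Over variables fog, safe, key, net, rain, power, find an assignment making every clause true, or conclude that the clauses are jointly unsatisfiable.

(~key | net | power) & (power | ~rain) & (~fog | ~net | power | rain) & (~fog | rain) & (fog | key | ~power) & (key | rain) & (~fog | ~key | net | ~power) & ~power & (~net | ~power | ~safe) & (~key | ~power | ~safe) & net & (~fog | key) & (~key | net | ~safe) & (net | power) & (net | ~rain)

fog = False; safe = True; key = True; net = True; rain = False; power = False

Unit clause (~power) forces power = False.
Unit clause (net) forces net = True.
In (power | ~rain) only ~rain is left, so rain = False.
In (~fog | ~net | power | rain) only ~fog is left, so fog = False.
In (key | rain) only key is left, so key = True.
Set safe = True.
All clauses satisfied.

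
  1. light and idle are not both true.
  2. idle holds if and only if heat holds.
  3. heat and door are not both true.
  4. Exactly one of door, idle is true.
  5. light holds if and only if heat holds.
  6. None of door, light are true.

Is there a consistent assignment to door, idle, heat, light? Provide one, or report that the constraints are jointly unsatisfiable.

Case door = True:
  Constraint (6) is violated (door=T) — contradiction.
Case door = False:
  (4) with door=F forces idle = True.
  (1) with idle=T forces light = False.
  (2) with idle=T forces heat = True.
  Constraint (5) is violated (light=F, heat=T) — contradiction.
Both cases fail — unsatisfiable.

UNSATISFIABLE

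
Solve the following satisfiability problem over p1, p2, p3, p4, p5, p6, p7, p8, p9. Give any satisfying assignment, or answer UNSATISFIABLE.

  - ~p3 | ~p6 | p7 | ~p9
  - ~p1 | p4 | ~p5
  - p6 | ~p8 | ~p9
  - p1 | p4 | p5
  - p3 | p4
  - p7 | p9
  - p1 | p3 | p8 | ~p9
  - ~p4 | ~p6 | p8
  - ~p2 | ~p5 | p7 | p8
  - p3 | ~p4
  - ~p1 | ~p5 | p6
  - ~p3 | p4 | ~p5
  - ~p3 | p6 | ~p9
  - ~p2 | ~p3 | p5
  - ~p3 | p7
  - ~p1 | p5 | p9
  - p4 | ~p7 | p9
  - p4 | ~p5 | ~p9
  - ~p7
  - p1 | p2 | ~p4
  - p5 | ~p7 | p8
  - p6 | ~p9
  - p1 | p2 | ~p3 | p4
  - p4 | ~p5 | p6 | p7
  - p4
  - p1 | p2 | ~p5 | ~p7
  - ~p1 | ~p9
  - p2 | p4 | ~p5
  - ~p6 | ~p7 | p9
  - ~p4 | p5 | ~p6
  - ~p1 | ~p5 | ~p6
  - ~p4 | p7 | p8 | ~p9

Unsatisfiable — no assignment works.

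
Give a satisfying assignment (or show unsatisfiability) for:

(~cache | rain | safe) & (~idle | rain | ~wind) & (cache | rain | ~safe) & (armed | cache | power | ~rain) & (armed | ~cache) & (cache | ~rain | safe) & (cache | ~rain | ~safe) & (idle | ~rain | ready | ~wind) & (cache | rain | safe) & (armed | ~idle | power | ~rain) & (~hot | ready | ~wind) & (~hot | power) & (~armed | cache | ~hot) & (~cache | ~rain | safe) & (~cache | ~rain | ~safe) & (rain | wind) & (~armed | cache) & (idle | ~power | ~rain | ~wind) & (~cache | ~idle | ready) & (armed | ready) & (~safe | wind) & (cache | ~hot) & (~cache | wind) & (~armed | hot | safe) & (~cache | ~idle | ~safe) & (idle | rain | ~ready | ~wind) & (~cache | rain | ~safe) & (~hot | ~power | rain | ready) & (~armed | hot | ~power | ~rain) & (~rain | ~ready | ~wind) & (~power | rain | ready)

Case safe = True:
  (~safe | wind) forces wind = True.
  If rain = True:
    (cache | ~rain | ~safe) forces cache = True.
    clause (~cache | ~rain | ~safe) is falsified.
  If rain = False:
    (~idle | rain | ~wind) forces idle = False.
    (cache | rain | ~safe) forces cache = True.
    clause (~cache | rain | ~safe) is falsified.
  Every sub-case reaches a contradiction.
Case safe = False:
  If rain = True:
    (cache | ~rain | safe) forces cache = True.
    clause (~cache | ~rain | safe) is falsified.
  If rain = False:
    (~cache | rain | safe) forces cache = False.
    clause (cache | rain | safe) is falsified.
  Every sub-case reaches a contradiction.
Both cases fail, so the formula is unsatisfiable.

UNSATISFIABLE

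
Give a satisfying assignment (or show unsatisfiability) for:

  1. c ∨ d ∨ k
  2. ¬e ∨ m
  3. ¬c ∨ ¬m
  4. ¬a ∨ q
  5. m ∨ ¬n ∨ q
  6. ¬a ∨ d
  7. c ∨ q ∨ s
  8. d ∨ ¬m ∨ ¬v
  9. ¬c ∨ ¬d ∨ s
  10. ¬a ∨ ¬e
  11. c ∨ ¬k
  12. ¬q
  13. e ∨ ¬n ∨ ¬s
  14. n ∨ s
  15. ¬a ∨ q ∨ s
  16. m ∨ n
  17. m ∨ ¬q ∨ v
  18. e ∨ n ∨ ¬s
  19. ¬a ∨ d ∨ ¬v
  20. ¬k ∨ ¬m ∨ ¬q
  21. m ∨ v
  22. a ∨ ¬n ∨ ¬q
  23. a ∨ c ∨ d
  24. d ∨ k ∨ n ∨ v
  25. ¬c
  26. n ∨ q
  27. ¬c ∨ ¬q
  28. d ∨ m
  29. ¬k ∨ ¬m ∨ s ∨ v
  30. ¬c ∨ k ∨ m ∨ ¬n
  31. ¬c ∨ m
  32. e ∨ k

a = False; q = False; d = True; k = False; c = False; n = True; v = False; e = True; s = True; m = True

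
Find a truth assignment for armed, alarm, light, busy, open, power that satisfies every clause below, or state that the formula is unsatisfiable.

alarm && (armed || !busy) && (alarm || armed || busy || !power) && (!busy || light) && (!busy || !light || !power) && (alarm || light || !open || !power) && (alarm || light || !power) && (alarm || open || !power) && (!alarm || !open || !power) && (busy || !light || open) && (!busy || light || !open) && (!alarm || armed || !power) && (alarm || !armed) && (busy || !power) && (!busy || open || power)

armed = True, alarm = True, light = True, busy = True, open = True, power = False

Unit clause (alarm) forces alarm = True.
Set armed = True.
Set light = True.
Set busy = True.
  then (!busy || !light || !power) forces power = False.
  then (!busy || open || power) forces open = True.
All clauses satisfied.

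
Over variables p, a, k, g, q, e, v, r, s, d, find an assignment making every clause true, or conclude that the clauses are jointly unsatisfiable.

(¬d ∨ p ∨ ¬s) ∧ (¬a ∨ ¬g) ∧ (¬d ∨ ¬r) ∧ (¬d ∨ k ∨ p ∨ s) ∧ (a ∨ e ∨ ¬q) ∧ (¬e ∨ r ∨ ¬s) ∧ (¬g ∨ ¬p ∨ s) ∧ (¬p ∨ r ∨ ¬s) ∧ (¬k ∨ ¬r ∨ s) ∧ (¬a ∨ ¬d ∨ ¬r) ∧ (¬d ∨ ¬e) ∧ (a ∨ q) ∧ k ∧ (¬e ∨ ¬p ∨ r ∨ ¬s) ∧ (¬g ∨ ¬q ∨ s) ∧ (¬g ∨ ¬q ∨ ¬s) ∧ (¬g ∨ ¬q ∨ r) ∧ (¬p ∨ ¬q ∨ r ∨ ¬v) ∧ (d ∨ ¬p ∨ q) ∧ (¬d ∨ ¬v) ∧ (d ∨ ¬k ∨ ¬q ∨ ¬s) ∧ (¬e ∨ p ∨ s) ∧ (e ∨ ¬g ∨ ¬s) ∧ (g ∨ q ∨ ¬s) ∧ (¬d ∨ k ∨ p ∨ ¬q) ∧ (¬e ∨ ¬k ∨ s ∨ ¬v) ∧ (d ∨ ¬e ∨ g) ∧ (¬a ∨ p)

Unit clause (k) forces k = True.
Set p = True.
Set a = True.
  then (¬a ∨ ¬g) forces g = False.
Set q = True.
Try e = True:
  (¬d ∨ ¬e) forces d = False.
  clause (d ∨ ¬e ∨ g) is falsified — backtrack.
So e = False.
Set v = False.
Try r = True:
  (¬d ∨ ¬r) forces d = False.
  (¬k ∨ ¬r ∨ s) forces s = True.
  clause (d ∨ ¬k ∨ ¬q ∨ ¬s) is falsified — backtrack.
So r = False.
  then (¬p ∨ r ∨ ¬s) forces s = False.
Set d = True.
All clauses satisfied.

p: True, a: True, k: True, g: False, q: True, e: False, v: False, r: False, s: False, d: True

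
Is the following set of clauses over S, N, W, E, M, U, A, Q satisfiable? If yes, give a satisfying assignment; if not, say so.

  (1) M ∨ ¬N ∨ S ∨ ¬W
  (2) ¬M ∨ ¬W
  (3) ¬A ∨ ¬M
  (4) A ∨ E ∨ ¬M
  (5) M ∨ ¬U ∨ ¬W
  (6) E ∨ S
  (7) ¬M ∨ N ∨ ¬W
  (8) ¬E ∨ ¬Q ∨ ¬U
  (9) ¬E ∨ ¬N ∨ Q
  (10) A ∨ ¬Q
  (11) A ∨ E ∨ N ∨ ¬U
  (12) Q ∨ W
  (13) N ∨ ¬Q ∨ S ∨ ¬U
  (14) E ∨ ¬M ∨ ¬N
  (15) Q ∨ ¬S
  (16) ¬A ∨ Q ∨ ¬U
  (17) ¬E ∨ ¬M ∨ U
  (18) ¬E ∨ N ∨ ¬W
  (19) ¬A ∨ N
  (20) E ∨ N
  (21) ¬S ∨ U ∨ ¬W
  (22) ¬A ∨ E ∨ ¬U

Set S = True.
  then (Q ∨ ¬S) forces Q = True.
  then (A ∨ ¬Q) forces A = True.
  then (¬A ∨ N) forces N = True.
  then (¬A ∨ ¬M) forces M = False.
Set W = False.
Set E = False.
  then (¬A ∨ E ∨ ¬U) forces U = False.
All clauses satisfied.

S: True, N: True, W: False, E: False, M: False, U: False, A: True, Q: True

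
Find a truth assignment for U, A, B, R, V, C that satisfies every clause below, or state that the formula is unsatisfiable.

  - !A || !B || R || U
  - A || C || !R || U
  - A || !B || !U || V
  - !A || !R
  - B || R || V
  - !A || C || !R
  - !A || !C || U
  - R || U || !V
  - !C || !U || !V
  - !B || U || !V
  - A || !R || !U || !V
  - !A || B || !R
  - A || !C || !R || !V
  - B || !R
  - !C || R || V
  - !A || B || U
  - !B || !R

Set U = False.
Try A = True:
  (!A || !R) forces R = False.
  (!A || !B || R || U) forces B = False.
  clause (!A || B || U) is falsified — backtrack.
So A = False.
Set B = True.
  then (!B || U || !V) forces V = False.
  then (!B || !R) forces R = False.
  then (!C || R || V) forces C = False.
All clauses satisfied.

U = False; A = False; B = True; R = False; V = False; C = False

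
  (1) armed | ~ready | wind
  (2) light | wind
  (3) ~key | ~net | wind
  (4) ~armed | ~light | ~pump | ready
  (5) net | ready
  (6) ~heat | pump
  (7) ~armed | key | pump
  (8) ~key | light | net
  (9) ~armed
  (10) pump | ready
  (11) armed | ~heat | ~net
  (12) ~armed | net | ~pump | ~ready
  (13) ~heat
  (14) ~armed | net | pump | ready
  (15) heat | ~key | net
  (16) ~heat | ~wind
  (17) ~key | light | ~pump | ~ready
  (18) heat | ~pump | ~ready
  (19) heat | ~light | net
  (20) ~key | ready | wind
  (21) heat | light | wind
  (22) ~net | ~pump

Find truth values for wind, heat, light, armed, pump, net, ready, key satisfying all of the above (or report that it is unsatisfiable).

Unit clause (~armed) forces armed = False.
Unit clause (~heat) forces heat = False.
Set wind = True.
Set light = True.
  then (heat | ~light | net) forces net = True.
  then (~net | ~pump) forces pump = False.
  then (pump | ready) forces ready = True.
Set key = True.
All clauses satisfied.

wind = True, heat = False, light = True, armed = False, pump = False, net = True, ready = True, key = True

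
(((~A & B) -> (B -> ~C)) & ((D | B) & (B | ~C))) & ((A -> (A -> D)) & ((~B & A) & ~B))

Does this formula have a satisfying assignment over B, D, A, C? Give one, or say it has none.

B: False, D: True, A: True, C: False

  ((~A & B) -> (B -> ~C)) & ((D | B) & (B | ~C)) = True
    (~A & B) -> (B -> ~C) = True
      ~A & B = False
        ~A = False
      B -> ~C = True
        ~C = True
    (D | B) & (B | ~C) = True
      D | B = True
      B | ~C = True
        ~C = True
  (A -> (A -> D)) & ((~B & A) & ~B) = True
    A -> (A -> D) = True
      A -> D = True
    (~B & A) & ~B = True
      ~B & A = True
        ~B = True
      ~B = True
Both conjuncts True, so the formula holds.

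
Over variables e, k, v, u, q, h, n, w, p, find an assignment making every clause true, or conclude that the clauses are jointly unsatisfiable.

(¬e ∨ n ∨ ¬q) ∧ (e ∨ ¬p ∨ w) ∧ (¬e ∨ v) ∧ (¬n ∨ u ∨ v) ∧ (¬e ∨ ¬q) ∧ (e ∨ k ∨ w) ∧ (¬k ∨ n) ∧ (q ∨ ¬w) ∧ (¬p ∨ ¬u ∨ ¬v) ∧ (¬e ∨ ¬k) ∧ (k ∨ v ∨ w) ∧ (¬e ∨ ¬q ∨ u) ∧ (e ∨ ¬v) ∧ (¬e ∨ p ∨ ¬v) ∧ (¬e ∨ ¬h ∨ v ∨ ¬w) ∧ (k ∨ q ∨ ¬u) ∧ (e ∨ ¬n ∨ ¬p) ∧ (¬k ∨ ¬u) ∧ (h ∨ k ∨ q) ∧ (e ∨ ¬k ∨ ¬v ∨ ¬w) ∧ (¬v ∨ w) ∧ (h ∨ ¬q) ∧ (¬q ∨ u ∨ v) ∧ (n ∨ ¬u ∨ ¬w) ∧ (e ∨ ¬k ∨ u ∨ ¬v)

e = False; k = False; v = False; u = True; q = True; h = True; n = True; w = True; p = False

Try e = True:
  (¬e ∨ v) forces v = True.
  (¬e ∨ ¬q) forces q = False.
  (q ∨ ¬w) forces w = False.
  clause (¬v ∨ w) is falsified — backtrack.
So e = False.
  then (e ∨ ¬v) forces v = False.
Set k = False.
  then (e ∨ k ∨ w) forces w = True.
  then (q ∨ ¬w) forces q = True.
  then (h ∨ ¬q) forces h = True.
  then (¬q ∨ u ∨ v) forces u = True.
  then (n ∨ ¬u ∨ ¬w) forces n = True.
  then (e ∨ ¬n ∨ ¬p) forces p = False.
All clauses satisfied.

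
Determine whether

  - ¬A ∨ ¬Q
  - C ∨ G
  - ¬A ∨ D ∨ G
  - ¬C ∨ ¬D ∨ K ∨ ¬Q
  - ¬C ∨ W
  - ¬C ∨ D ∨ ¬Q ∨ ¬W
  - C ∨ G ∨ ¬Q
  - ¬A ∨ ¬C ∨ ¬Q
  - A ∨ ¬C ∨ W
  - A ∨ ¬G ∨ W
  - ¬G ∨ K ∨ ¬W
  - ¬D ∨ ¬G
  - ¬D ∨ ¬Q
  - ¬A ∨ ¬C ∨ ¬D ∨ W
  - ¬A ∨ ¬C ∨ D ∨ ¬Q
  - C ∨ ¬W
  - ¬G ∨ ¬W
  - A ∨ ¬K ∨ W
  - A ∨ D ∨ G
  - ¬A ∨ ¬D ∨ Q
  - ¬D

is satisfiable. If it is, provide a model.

Unit clause (¬D) forces D = False.
Try A = False:
  (A ∨ D ∨ G) forces G = True.
  (A ∨ ¬G ∨ W) forces W = True.
  clause (¬G ∨ ¬W) is falsified — backtrack.
So A = True.
  then (¬A ∨ ¬Q) forces Q = False.
  then (¬A ∨ D ∨ G) forces G = True.
  then (¬G ∨ ¬W) forces W = False.
  then (¬C ∨ W) forces C = False.
Set K = False.
All clauses satisfied.

A = True, K = False, C = False, Q = False, D = False, G = True, W = False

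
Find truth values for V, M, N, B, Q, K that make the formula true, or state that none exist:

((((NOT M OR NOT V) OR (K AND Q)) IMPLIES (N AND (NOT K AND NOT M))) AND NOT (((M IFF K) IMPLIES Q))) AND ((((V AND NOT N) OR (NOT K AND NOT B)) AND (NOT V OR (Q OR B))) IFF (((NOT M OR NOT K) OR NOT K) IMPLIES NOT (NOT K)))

V = True, M = False, N = True, B = False, Q = False, K = False

  (((NOT M OR NOT V) OR (K AND Q)) IMPLIES (N AND (NOT K AND NOT M))) AND NOT (((M IFF K) IMPLIES Q)) = True
    ((NOT M OR NOT V) OR (K AND Q)) IMPLIES (N AND (NOT K AND NOT M)) = True
      (NOT M OR NOT V) OR (K AND Q) = True
        NOT M OR NOT V = True
          NOT M = True
          NOT V = False
        K AND Q = False
      N AND (NOT K AND NOT M) = True
        NOT K AND NOT M = True
          NOT K = True
          NOT M = True
    NOT (((M IFF K) IMPLIES Q)) = True
      (M IFF K) IMPLIES Q = False
        M IFF K = True
  (((V AND NOT N) OR (NOT K AND NOT B)) AND (NOT V OR (Q OR B))) IFF (((NOT M OR NOT K) OR NOT K) IMPLIES NOT (NOT K)) = True
    ((V AND NOT N) OR (NOT K AND NOT B)) AND (NOT V OR (Q OR B)) = False
      (V AND NOT N) OR (NOT K AND NOT B) = True
        V AND NOT N = False
          NOT N = False
        NOT K AND NOT B = True
          NOT K = True
          NOT B = True
      NOT V OR (Q OR B) = False
        NOT V = False
        Q OR B = False
    ((NOT M OR NOT K) OR NOT K) IMPLIES NOT (NOT K) = False
      (NOT M OR NOT K) OR NOT K = True
        NOT M OR NOT K = True
          NOT M = True
          NOT K = True
        NOT K = True
      NOT (NOT K) = False
        NOT K = True
Both conjuncts True, so the formula holds.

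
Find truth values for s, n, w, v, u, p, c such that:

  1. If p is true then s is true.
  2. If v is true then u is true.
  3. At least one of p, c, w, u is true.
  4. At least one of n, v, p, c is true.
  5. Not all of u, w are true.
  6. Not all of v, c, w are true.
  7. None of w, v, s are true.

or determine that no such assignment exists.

s = False, n = True, w = False, v = False, u = True, p = False, c = True

  (1) p=F ⇒ s: vacuous ✓
  (2) v=F ⇒ u: vacuous ✓
  (3) {p, c, w, u}: 2 true — at least one ✓
  (4) {n, v, p, c}: 2 true — at least one ✓
  (5) {u, w}: 1/2 true — not all ✓
  (6) {v, c, w}: 1/3 true — not all ✓
  (7) {w, v, s}: 0 true — none ✓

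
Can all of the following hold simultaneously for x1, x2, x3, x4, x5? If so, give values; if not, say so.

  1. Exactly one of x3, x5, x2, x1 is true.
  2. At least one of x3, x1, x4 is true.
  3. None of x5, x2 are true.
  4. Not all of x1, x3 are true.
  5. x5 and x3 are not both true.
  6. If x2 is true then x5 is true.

x1 = True; x2 = False; x3 = False; x4 = False; x5 = False

  (1) {x3, x5, x2, x1}: 1 true — exactly one ✓
  (2) {x3, x1, x4}: 1 true — at least one ✓
  (3) {x5, x2}: 0 true — none ✓
  (4) {x1, x3}: 1/2 true — not all ✓
  (5) x5=F, x3=F — not both ✓
  (6) x2=F ⇒ x5: vacuous ✓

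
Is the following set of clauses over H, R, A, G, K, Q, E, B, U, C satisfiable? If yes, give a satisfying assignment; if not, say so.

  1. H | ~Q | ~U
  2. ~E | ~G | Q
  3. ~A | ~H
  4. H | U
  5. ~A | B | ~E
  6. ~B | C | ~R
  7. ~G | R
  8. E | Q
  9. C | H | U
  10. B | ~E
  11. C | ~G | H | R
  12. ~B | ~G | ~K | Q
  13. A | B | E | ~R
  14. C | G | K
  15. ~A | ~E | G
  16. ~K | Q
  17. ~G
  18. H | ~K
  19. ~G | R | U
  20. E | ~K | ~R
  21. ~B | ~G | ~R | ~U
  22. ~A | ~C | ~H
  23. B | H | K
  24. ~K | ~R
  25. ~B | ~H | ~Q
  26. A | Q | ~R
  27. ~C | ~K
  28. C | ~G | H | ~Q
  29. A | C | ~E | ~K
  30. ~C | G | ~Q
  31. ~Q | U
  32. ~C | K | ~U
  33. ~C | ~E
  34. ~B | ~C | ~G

Unit clause (~G) forces G = False.
Set H = True.
  then (~A | ~H) forces A = False.
Set R = False.
Set K = True.
  then (~K | Q) forces Q = True.
  then (~B | ~H | ~Q) forces B = False.
  then (~C | ~K) forces C = False.
  then (A | C | ~E | ~K) forces E = False.
  then (~Q | U) forces U = True.
All clauses satisfied.

H=T, R=F, A=F, G=F, K=T, Q=T, E=F, B=F, U=T, C=F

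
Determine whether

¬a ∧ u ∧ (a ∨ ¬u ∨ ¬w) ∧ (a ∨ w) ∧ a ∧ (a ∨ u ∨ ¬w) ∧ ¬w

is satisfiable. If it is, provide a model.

UNSATISFIABLE

Case a = True:
  Clause (¬a) is falsified — contradiction.
Case a = False:
  Clause (a) is falsified — contradiction.
Both cases fail, so the formula is unsatisfiable.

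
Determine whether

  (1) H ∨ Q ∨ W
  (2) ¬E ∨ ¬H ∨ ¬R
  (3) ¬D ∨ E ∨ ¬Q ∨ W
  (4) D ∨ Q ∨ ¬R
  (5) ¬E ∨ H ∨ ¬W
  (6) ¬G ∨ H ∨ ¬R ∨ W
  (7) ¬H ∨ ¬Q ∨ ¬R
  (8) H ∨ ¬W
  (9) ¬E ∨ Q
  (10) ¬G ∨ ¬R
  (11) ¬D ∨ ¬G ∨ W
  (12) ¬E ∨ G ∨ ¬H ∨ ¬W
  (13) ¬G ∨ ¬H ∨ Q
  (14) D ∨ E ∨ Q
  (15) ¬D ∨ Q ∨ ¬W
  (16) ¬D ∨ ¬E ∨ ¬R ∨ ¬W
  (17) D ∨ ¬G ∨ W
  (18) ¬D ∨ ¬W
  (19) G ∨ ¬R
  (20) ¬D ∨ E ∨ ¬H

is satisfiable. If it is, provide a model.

D = False, Q = True, H = True, E = True, R = False, W = True, G = True

Set D = False.
Set Q = True.
Set H = True.
  then (¬H ∨ ¬Q ∨ ¬R) forces R = False.
Set E = True.
Set W = True.
  then (¬E ∨ G ∨ ¬H ∨ ¬W) forces G = True.
All clauses satisfied.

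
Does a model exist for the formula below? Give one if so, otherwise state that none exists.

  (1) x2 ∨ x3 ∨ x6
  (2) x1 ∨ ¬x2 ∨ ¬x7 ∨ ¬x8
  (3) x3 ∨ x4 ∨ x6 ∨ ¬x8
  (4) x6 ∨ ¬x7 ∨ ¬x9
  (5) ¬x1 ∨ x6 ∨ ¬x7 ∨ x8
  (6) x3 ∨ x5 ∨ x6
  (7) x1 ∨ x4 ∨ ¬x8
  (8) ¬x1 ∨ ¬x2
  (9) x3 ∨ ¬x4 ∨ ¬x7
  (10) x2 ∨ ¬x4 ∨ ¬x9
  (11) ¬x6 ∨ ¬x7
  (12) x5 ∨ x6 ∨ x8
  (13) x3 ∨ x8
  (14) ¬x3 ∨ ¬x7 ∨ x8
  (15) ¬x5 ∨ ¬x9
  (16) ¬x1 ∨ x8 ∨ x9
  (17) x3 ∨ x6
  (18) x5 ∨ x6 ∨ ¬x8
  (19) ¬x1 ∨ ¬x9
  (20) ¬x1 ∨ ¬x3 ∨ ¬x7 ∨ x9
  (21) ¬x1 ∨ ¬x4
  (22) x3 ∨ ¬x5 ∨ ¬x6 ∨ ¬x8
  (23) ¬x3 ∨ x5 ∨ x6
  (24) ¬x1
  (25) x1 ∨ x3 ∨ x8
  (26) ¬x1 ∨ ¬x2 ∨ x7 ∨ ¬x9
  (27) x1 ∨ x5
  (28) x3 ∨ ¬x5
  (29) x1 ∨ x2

Unit clause (¬x1) forces x1 = False.
In (x1 ∨ x5) only x5 is left, so x5 = True.
In (x3 ∨ ¬x5) only x3 is left, so x3 = True.
In (x1 ∨ x2) only x2 is left, so x2 = True.
In (¬x5 ∨ ¬x9) only ¬x9 is left, so x9 = False.
Set x4 = True.
Set x6 = True.
  then (¬x6 ∨ ¬x7) forces x7 = False.
Set x8 = True.
All clauses satisfied.

x1 = False, x2 = True, x3 = True, x4 = True, x5 = True, x6 = True, x7 = False, x8 = True, x9 = False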